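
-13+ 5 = -8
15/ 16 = 0.94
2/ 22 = 1/ 11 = 0.09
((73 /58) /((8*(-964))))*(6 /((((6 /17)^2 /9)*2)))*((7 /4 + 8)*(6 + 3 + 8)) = -41961933 /7156736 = -5.86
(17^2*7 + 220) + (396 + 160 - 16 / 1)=2783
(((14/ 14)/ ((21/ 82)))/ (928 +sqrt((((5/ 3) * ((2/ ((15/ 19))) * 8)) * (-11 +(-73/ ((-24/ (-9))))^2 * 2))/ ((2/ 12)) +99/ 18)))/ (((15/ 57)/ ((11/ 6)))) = 15904064/ 352582545-8569 * sqrt(434202)/ 211549527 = 0.02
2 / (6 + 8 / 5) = 5 / 19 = 0.26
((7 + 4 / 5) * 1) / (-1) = -39 / 5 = -7.80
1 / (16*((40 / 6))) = 3 / 320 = 0.01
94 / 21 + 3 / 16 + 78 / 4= 8119 / 336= 24.16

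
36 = 36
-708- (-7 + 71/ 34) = -23905/ 34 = -703.09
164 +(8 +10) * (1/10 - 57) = -4301/5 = -860.20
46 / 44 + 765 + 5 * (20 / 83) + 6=1411955 / 1826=773.25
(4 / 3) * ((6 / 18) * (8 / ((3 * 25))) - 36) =-32368 / 675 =-47.95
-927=-927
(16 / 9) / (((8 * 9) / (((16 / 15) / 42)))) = 16 / 25515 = 0.00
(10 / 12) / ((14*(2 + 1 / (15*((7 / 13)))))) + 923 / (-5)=-823191 / 4460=-184.57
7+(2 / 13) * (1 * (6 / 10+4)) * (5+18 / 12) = 58 / 5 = 11.60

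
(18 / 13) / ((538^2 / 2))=0.00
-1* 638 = -638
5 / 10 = 0.50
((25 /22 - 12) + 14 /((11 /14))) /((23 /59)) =9027 /506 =17.84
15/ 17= 0.88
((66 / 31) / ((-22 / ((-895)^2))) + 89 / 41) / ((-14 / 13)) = 640401554 / 8897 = 71979.49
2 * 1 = 2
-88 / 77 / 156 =-2 / 273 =-0.01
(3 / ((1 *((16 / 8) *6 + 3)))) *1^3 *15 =3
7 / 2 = 3.50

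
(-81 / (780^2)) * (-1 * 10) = 9 / 6760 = 0.00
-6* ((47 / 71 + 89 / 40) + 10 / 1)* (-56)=1537158 / 355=4330.02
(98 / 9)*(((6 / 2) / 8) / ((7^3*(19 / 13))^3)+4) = 8857132499807 / 203352531732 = 43.56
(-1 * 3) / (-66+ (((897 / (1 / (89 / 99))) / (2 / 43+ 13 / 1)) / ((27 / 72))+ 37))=-166617 / 7543553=-0.02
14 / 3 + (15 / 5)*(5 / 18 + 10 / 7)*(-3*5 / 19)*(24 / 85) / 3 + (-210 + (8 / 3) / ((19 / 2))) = -464484 / 2261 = -205.43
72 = 72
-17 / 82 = -0.21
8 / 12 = 2 / 3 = 0.67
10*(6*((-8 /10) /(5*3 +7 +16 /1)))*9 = -216 /19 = -11.37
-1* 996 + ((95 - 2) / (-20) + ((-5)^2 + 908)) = -1353 / 20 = -67.65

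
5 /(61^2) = 5 /3721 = 0.00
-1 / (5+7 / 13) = -13 / 72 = -0.18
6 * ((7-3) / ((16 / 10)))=15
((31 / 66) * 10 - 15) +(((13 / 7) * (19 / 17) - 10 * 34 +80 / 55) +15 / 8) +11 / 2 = -10662523 / 31416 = -339.40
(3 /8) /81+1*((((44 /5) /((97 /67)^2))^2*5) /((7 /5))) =8427334880263 /133856272872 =62.96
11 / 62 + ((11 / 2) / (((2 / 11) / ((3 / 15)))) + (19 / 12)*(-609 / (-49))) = 28108 / 1085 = 25.91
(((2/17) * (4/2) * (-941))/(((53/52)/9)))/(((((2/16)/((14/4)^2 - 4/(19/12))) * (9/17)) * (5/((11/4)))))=-795536456/5035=-158001.28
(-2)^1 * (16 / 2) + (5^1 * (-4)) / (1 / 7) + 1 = -155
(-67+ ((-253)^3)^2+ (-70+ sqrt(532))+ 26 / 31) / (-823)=-8129892834130378 / 25513 -2*sqrt(133) / 823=-318656874304.52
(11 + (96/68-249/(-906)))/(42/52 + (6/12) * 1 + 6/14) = 5927103/811172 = 7.31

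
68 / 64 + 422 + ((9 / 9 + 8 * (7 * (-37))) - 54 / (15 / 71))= -152283 / 80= -1903.54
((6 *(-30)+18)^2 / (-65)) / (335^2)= -26244 / 7294625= -0.00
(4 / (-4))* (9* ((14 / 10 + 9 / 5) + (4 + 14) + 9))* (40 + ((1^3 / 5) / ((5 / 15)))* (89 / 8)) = -2537253 / 200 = -12686.26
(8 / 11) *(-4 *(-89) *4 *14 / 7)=22784 / 11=2071.27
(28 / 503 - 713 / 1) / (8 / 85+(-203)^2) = -10160645 / 587298273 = -0.02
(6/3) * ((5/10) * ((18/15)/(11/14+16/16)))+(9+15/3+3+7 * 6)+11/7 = 53588/875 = 61.24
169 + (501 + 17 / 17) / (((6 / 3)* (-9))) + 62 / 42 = 8983 / 63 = 142.59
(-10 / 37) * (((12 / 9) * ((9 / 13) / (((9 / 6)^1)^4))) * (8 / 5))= -1024 / 12987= -0.08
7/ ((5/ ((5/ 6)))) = 7/ 6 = 1.17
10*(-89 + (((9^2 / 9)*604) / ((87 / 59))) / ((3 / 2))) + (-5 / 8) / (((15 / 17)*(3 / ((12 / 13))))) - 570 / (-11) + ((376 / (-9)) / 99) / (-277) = 4417491804367 / 186092478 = 23738.15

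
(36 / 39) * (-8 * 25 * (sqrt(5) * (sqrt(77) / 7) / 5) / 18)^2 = 88000 / 2457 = 35.82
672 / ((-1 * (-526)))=336 / 263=1.28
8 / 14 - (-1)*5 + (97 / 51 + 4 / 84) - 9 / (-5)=5546 / 595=9.32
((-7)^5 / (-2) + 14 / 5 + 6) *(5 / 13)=6471 / 2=3235.50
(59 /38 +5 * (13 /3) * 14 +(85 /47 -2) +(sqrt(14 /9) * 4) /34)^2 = 3265106 * sqrt(14) /136629 +85583493966153 /921851044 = 92928.16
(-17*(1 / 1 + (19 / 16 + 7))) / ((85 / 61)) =-8967 / 80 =-112.09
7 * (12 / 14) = 6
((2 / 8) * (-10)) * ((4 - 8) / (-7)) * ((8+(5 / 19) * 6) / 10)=-26 / 19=-1.37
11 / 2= 5.50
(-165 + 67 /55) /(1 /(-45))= 7370.18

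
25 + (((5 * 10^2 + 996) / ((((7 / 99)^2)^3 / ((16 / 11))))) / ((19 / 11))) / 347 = 22535288247558761 / 775659857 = 29053054.69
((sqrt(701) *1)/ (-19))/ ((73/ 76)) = -4 *sqrt(701)/ 73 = -1.45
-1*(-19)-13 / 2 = 25 / 2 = 12.50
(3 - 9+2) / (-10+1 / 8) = 32 / 79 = 0.41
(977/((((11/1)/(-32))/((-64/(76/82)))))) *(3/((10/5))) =61527552/209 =294390.20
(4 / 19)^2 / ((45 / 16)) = 256 / 16245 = 0.02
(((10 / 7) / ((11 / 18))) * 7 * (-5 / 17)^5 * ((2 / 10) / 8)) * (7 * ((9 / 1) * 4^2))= -14175000 / 15618427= -0.91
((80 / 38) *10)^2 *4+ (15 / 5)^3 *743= 7882021 / 361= 21833.85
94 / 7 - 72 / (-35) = 542 / 35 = 15.49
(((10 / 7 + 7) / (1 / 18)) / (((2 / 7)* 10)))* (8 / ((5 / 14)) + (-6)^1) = 21771 / 25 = 870.84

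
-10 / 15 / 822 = -0.00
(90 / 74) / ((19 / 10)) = 450 / 703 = 0.64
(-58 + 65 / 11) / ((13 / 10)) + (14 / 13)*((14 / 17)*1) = -95254 / 2431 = -39.18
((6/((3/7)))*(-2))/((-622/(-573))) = -25.79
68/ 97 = 0.70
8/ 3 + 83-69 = 16.67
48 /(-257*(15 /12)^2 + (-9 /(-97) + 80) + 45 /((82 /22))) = -1018112 /6562507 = -0.16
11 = 11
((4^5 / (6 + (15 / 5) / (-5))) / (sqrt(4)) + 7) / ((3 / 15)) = 13745 / 27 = 509.07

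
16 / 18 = 8 / 9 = 0.89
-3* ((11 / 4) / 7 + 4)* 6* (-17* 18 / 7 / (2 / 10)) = 846855 / 49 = 17282.76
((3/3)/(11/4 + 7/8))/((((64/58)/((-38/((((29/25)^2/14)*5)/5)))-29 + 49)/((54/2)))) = 4488750/12051443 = 0.37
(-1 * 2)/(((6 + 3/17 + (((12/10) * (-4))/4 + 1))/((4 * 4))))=-680/127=-5.35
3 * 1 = 3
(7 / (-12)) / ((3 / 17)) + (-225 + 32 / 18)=-8155 / 36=-226.53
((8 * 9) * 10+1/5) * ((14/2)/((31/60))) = 302484/31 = 9757.55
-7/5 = -1.40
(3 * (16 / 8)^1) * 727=4362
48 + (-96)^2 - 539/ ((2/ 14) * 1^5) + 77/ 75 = 411902/ 75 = 5492.03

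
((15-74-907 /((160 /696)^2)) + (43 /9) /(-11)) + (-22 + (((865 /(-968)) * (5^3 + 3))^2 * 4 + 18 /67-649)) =121616137893991 /3531409200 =34438.42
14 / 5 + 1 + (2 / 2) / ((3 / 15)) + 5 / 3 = 157 / 15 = 10.47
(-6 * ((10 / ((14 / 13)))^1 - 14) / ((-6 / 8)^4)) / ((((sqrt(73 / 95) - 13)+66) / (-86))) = -1219356160 / 8403633+242176 * sqrt(6935) / 8403633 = -142.70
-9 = -9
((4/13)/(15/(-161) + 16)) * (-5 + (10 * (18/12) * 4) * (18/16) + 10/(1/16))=143290/33293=4.30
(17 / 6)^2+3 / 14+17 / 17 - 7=565 / 252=2.24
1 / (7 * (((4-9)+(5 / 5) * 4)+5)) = 1 / 28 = 0.04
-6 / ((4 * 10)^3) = -3 / 32000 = -0.00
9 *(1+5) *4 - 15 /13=2793 /13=214.85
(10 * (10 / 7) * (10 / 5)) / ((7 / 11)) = 2200 / 49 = 44.90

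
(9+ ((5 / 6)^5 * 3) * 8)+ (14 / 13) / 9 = 79037 / 4212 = 18.76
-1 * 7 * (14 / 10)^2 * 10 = -686 / 5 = -137.20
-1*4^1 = -4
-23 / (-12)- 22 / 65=1231 / 780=1.58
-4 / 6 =-2 / 3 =-0.67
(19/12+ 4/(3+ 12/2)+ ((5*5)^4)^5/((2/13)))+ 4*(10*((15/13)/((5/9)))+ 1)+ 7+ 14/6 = 27666828827932476997375488327319/468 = 59117155615240335464477540000.00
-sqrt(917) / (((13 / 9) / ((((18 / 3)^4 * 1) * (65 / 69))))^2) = -377913600 * sqrt(917) / 529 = -21633237.44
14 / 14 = 1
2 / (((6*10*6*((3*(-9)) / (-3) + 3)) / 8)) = 1 / 270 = 0.00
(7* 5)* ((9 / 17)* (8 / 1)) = 2520 / 17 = 148.24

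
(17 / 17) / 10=1 / 10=0.10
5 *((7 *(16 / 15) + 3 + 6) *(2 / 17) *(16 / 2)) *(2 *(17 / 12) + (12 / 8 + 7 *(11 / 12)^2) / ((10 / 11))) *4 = 7791862 / 2295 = 3395.15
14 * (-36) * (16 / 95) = -8064 / 95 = -84.88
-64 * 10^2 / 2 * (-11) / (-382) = -17600 / 191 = -92.15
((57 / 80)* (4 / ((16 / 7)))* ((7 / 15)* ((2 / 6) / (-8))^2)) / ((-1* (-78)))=931 / 71884800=0.00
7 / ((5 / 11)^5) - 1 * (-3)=1136732 / 3125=363.75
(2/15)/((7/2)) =4/105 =0.04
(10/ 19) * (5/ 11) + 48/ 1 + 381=89711/ 209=429.24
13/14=0.93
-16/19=-0.84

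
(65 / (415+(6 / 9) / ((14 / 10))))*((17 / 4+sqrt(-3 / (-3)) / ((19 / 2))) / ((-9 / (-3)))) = 30121 / 132620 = 0.23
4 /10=2 /5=0.40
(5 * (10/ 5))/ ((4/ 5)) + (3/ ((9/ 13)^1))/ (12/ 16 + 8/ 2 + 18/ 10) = 10345/ 786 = 13.16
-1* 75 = -75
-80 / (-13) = 80 / 13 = 6.15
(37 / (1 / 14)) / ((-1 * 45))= -518 / 45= -11.51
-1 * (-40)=40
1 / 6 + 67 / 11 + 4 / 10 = 2197 / 330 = 6.66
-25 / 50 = -1 / 2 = -0.50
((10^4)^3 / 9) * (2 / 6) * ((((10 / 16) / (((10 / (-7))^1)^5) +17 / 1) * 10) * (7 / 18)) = 591323468750000 / 243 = 2433429912551.44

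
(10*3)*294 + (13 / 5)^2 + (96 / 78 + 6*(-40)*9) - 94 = 6573.99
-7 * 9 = -63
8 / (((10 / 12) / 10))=96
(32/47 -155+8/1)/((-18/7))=56.90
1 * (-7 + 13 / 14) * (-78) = 3315 / 7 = 473.57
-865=-865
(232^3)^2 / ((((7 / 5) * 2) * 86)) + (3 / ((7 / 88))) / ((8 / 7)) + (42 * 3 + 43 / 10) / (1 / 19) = 1949117065803987 / 3010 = 647547197941.52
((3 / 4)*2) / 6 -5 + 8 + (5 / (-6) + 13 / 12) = 7 / 2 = 3.50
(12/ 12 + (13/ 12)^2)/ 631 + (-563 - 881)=-131207303/ 90864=-1444.00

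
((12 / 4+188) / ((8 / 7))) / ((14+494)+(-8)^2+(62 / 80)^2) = 267400 / 916161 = 0.29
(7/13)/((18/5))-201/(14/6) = -140857/1638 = -85.99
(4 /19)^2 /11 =16 /3971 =0.00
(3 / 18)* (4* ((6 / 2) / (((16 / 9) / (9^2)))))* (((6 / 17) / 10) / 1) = 3.22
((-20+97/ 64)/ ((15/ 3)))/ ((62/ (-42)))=2.50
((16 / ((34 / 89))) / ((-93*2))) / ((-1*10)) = 178 / 7905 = 0.02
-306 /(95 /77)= -23562 /95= -248.02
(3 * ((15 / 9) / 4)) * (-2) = -5 / 2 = -2.50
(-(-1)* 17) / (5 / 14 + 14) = 238 / 201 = 1.18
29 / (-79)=-0.37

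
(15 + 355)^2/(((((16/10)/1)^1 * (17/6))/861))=442015875/17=26000933.82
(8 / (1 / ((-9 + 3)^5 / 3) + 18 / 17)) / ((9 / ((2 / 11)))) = 0.15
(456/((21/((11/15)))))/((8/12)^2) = 1254/35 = 35.83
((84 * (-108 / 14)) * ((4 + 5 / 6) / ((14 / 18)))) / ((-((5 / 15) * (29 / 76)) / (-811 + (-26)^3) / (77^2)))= -3451400823024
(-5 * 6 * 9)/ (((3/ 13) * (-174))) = 195/ 29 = 6.72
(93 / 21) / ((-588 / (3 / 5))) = -31 / 6860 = -0.00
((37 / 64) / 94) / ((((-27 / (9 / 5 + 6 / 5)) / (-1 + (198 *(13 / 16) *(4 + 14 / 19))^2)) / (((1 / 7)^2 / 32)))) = -0.25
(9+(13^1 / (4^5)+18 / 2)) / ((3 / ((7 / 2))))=129115 / 6144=21.01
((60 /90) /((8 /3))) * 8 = 2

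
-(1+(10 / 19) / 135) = -515 / 513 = -1.00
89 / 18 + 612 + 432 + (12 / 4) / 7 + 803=233399 / 126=1852.37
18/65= 0.28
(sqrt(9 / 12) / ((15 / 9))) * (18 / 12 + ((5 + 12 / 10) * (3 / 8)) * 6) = 927 * sqrt(3) / 200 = 8.03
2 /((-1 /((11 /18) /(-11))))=1 /9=0.11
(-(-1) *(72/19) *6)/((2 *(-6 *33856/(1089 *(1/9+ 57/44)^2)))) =-310249/2573056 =-0.12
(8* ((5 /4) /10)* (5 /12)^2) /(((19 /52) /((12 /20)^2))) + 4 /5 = 369 /380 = 0.97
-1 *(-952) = 952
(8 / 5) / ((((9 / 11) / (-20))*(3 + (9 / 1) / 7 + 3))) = -2464 / 459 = -5.37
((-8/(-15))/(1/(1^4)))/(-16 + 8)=-1/15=-0.07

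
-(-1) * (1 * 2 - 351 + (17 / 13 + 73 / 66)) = -297371 / 858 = -346.59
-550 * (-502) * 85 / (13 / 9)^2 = 1900948500 / 169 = 11248215.98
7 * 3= 21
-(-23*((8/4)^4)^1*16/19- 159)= 8909/19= 468.89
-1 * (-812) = 812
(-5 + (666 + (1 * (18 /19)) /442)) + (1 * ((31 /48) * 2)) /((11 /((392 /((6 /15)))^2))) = 15718381534 /138567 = 113435.24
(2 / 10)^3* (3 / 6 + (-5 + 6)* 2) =1 / 50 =0.02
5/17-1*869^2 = -12837732/17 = -755160.71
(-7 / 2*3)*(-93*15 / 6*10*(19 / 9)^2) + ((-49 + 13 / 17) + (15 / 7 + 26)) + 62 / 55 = 12815657339 / 117810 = 108782.42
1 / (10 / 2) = 1 / 5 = 0.20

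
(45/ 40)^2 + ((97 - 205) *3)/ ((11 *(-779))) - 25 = -23.70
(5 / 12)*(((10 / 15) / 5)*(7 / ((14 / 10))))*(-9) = -5 / 2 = -2.50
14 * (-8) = -112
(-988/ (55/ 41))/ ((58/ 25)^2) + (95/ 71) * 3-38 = -112199788/ 656821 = -170.82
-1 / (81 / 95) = -95 / 81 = -1.17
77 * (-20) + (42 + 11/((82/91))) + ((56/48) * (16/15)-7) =-5503813/3690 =-1491.55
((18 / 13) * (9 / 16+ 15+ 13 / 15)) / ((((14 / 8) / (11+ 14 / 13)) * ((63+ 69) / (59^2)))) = 4139.93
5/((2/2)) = 5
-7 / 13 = -0.54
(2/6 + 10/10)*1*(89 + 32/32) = 120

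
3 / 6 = 1 / 2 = 0.50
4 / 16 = 1 / 4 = 0.25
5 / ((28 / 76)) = 95 / 7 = 13.57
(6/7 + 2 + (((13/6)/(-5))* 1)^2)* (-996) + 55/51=-9019196/2975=-3031.66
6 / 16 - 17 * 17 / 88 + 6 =34 / 11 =3.09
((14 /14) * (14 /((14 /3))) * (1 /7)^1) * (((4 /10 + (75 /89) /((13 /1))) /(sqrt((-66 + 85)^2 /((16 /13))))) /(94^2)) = 8067 * sqrt(13) /22095003385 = 0.00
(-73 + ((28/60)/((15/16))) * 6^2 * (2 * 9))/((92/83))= 517837/2300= 225.15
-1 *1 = -1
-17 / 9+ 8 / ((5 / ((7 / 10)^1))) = -0.77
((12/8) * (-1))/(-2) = 3/4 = 0.75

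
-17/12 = -1.42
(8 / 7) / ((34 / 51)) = 12 / 7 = 1.71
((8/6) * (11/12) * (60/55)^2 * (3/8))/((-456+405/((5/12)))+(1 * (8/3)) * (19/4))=9/8723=0.00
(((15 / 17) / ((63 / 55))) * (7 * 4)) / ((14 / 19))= 10450 / 357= 29.27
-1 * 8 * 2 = -16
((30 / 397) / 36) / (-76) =-5 / 181032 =-0.00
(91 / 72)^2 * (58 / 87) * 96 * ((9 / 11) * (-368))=-3047408 / 99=-30781.90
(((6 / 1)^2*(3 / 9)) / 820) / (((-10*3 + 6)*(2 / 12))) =-3 / 820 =-0.00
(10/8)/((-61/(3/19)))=-15/4636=-0.00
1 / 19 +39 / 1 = 742 / 19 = 39.05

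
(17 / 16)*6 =51 / 8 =6.38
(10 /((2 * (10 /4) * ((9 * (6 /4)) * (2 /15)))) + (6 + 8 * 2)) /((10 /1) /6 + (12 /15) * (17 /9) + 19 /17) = 8840 /1643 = 5.38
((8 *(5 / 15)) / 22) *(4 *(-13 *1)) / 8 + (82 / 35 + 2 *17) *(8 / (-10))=-172454 / 5775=-29.86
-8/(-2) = 4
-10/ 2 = -5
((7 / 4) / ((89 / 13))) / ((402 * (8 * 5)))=91 / 5724480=0.00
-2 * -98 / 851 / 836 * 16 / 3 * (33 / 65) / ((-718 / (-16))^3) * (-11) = -4415488 / 48627267204815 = -0.00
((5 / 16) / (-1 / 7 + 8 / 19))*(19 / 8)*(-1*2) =-5.34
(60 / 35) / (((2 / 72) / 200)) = 86400 / 7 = 12342.86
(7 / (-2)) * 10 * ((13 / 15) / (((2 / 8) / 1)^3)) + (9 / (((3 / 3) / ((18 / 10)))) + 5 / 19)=-548588 / 285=-1924.87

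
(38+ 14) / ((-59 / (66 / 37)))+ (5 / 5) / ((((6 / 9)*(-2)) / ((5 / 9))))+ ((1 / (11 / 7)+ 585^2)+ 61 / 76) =468416636164 / 1368741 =342224.45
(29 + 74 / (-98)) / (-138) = -692 / 3381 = -0.20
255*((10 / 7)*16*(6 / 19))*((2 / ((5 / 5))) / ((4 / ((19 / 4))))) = 30600 / 7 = 4371.43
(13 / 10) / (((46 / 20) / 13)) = 7.35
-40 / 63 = -0.63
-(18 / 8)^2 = -81 / 16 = -5.06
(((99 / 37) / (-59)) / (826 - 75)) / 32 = -99 / 52461856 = -0.00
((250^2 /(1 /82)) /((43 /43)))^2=26265625000000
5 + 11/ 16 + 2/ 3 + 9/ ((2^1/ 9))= 2249/ 48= 46.85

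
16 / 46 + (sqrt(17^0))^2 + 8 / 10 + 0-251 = -248.85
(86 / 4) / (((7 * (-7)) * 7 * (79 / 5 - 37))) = 215 / 72716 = 0.00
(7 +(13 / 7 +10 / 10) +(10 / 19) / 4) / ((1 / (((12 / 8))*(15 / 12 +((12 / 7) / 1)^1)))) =661593 / 14896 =44.41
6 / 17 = 0.35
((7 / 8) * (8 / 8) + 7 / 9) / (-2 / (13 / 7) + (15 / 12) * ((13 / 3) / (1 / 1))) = 1547 / 4062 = 0.38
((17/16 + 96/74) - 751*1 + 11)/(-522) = 145561/103008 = 1.41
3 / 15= 1 / 5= 0.20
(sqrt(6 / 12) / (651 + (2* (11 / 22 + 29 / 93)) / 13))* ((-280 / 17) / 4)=-0.00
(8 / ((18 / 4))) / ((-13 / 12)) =-64 / 39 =-1.64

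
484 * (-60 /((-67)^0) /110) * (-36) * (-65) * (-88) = 54362880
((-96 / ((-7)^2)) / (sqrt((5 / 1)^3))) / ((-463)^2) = -96 * sqrt(5) / 262602025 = -0.00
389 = 389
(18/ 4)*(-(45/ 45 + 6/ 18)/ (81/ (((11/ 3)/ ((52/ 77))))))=-847/ 2106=-0.40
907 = 907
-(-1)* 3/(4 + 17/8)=24/49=0.49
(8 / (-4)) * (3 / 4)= -3 / 2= -1.50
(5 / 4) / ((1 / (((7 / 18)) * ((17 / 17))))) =35 / 72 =0.49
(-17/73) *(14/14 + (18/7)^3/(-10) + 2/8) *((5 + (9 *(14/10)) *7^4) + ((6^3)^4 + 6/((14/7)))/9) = 25365689.80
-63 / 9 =-7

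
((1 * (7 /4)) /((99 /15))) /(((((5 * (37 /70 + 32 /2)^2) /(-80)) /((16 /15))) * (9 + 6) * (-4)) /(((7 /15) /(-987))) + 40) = -21952 /168172500903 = -0.00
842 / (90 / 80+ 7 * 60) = 6736 / 3369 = 2.00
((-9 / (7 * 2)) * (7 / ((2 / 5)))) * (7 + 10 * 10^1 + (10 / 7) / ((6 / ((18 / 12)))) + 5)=-70785 / 56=-1264.02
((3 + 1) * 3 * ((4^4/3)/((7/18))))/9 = 2048/7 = 292.57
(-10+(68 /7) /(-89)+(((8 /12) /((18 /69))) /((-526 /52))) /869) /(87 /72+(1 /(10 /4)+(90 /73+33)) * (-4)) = 37828230935360 /513845744066193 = 0.07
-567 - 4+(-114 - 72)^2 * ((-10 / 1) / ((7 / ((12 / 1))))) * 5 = -20761597 / 7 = -2965942.43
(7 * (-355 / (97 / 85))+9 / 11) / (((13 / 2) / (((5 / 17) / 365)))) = -4645204 / 17213911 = -0.27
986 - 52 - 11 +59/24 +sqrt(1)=22235/24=926.46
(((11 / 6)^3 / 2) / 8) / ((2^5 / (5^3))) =166375 / 110592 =1.50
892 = 892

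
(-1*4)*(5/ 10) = -2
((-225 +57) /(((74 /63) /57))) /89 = -301644 /3293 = -91.60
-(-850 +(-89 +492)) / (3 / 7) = 1043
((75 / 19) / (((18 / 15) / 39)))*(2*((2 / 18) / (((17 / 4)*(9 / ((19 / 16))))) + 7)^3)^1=93276269708984375 / 1058313024576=88136.75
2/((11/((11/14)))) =1/7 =0.14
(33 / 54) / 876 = 11 / 15768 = 0.00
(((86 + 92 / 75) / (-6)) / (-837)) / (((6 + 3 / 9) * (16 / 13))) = 42523 / 19083600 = 0.00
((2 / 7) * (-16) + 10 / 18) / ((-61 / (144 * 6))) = 24288 / 427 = 56.88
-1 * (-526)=526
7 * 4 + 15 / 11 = 323 / 11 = 29.36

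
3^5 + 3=246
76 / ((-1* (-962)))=0.08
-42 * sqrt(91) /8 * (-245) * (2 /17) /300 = 4.81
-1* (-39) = 39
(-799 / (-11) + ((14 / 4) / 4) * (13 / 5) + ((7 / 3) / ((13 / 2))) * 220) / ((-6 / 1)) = -2640679 / 102960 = -25.65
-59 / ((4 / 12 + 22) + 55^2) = -177 / 9142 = -0.02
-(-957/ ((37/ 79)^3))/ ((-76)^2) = 471838323/ 292571728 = 1.61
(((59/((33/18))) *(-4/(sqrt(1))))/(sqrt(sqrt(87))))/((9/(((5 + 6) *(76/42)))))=-17936 *87^(3/4)/5481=-93.22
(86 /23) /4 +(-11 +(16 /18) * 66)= 6707 /138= 48.60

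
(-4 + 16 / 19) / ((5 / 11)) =-132 / 19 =-6.95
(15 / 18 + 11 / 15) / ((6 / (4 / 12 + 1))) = 47 / 135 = 0.35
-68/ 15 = -4.53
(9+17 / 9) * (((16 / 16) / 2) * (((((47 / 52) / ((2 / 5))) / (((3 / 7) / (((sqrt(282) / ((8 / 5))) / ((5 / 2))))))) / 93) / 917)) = 11515 * sqrt(282) / 136839456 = 0.00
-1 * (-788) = 788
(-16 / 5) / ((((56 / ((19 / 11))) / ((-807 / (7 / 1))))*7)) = 30666 / 18865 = 1.63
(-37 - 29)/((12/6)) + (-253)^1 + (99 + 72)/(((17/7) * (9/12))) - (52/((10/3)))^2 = -185078/425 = -435.48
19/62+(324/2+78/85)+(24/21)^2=42486639/258230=164.53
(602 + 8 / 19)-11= 11237 / 19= 591.42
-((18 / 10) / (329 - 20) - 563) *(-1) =-289942 / 515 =-562.99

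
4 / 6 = 0.67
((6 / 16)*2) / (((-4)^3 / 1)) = -3 / 256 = -0.01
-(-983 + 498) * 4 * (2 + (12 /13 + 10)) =325920 /13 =25070.77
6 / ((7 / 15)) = 90 / 7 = 12.86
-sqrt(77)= -8.77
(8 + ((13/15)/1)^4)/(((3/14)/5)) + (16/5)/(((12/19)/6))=6993254/30375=230.23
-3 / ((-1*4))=3 / 4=0.75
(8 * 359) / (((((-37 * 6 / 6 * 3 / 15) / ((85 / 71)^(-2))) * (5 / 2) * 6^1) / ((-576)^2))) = -1601123549184 / 267325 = -5989426.91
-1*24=-24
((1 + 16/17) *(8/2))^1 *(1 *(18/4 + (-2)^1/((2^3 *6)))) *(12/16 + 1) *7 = 57673/136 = 424.07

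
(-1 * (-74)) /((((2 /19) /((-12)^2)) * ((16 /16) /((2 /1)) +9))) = 10656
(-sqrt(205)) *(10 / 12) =-5 *sqrt(205) / 6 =-11.93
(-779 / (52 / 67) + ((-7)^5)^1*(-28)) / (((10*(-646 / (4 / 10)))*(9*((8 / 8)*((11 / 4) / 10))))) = -24418799 / 2078505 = -11.75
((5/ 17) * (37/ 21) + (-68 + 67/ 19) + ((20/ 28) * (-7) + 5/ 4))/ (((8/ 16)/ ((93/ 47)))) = -56946535/ 212534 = -267.94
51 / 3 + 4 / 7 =123 / 7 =17.57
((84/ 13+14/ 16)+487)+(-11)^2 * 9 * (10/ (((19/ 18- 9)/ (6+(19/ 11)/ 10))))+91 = -819109/ 104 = -7876.05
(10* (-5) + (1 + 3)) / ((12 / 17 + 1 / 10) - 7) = 7820 / 1053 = 7.43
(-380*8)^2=9241600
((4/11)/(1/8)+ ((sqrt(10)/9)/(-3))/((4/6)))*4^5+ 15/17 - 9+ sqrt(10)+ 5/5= 555725/187 - 503*sqrt(10)/9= 2795.06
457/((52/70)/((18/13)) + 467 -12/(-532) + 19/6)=781470/804941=0.97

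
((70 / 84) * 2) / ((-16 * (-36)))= 5 / 1728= 0.00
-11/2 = -5.50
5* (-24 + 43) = 95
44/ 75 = 0.59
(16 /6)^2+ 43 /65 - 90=-48103 /585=-82.23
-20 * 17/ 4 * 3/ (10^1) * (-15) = 765/ 2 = 382.50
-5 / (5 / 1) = -1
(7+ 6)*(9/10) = 117/10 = 11.70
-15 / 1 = -15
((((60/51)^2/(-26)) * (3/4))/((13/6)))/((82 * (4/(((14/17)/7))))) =-0.00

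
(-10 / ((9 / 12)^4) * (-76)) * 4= 778240 / 81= 9607.90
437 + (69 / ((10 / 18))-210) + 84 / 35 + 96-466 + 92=378 / 5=75.60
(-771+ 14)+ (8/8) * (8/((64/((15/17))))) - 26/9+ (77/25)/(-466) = -5417116549/7129800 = -759.79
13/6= 2.17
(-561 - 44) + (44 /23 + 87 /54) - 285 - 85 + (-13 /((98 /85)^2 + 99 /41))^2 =-959.42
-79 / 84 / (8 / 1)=-79 / 672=-0.12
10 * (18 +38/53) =9920/53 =187.17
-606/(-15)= 202/5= 40.40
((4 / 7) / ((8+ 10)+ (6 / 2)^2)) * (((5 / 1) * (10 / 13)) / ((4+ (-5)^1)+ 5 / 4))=800 / 2457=0.33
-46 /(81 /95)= -4370 /81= -53.95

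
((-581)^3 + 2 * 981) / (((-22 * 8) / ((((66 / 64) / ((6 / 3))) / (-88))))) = -588362937 / 90112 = -6529.24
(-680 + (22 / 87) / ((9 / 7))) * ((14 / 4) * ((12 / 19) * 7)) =-52164028 / 4959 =-10519.06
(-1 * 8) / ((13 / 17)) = -136 / 13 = -10.46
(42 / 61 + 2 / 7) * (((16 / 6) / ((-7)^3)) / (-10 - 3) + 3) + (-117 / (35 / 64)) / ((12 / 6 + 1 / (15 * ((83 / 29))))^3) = -160874363064254368 / 7023082211950497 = -22.91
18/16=9/8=1.12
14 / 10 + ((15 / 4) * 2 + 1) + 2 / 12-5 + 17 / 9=313 / 45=6.96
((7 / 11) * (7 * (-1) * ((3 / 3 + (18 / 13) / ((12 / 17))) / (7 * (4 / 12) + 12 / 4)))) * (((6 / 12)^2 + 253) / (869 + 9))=-1042377 / 1460992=-0.71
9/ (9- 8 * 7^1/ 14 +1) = 3/ 2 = 1.50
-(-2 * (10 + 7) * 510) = 17340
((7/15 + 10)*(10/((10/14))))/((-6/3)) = -1099/15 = -73.27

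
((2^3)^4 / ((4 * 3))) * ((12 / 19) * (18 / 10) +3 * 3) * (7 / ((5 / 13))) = 29912064 / 475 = 62972.77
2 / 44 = 1 / 22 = 0.05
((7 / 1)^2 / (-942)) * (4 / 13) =-98 / 6123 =-0.02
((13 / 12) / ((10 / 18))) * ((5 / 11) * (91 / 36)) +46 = 25471 / 528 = 48.24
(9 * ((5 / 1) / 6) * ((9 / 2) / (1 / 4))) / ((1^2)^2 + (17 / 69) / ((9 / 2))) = 16767 / 131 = 127.99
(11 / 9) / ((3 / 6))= 22 / 9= 2.44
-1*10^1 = -10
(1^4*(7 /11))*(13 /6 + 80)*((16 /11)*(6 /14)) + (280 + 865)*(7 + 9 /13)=13905772 /1573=8840.29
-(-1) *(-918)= -918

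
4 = 4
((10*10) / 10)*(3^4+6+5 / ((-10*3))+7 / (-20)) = 5189 / 6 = 864.83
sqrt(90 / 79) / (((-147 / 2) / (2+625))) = -1254 * sqrt(790) / 3871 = -9.11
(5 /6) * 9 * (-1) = -15 /2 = -7.50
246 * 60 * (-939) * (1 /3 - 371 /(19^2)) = 3474149760 /361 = 9623683.55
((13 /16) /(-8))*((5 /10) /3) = -13 /768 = -0.02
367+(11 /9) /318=1050365 /2862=367.00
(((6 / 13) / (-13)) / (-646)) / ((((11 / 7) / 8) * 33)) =56 / 6605027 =0.00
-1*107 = -107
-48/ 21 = -16/ 7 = -2.29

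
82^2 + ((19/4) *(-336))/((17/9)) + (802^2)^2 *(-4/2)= -14066187011000/17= -827422765352.94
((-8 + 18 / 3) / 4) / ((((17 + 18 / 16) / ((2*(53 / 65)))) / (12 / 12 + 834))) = -70808 / 1885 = -37.56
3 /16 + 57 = 915 /16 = 57.19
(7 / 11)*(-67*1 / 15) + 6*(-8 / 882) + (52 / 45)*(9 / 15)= -89077 / 40425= -2.20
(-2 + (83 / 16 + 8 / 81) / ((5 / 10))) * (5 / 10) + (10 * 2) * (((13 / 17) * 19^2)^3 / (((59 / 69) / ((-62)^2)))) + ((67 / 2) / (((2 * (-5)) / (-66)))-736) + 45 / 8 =3552950310896984568691 / 1878338160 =1891539226832.82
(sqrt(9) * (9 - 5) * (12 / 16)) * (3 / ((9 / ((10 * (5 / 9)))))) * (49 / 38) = 1225 / 57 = 21.49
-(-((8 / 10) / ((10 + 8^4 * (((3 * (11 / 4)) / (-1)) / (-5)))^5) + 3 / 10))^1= 16646056845059637946337 / 55486856150198793144040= 0.30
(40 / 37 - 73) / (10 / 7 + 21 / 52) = -968604 / 24679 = -39.25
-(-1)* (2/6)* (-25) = -25/3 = -8.33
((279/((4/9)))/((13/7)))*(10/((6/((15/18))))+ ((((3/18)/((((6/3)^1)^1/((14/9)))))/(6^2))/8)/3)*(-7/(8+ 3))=-98441833/329472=-298.79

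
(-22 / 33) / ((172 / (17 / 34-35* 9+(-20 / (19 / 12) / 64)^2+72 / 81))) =16300735 / 13411872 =1.22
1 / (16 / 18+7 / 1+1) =9 / 80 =0.11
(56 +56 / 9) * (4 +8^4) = 2296000 / 9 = 255111.11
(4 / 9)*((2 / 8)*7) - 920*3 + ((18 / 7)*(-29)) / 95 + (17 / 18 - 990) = -44876281 / 11970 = -3749.06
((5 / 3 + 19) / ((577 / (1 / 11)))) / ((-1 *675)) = -0.00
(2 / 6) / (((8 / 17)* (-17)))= -1 / 24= -0.04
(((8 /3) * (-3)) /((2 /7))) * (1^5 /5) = -28 /5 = -5.60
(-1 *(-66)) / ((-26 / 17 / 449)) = -251889 / 13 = -19376.08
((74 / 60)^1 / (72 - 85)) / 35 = -37 / 13650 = -0.00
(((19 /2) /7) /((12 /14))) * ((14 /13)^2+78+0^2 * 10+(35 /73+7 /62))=1159036423 /9178728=126.27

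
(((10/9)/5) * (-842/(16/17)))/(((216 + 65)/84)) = -50099/843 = -59.43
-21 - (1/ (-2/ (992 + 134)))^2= -316990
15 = 15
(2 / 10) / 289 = 1 / 1445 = 0.00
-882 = -882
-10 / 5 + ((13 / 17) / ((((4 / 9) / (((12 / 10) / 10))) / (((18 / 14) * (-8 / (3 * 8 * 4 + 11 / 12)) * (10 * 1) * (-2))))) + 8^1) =4455174 / 691985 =6.44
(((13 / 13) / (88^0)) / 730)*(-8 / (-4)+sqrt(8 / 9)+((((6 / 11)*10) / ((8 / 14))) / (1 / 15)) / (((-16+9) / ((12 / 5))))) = -259 / 4015+sqrt(2) / 1095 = -0.06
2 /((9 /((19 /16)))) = 19 /72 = 0.26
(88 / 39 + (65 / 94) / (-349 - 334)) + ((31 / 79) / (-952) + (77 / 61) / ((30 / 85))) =11164395225941 / 1914501842344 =5.83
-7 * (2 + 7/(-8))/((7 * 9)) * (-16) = 2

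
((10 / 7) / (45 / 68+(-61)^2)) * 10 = 6800 / 1771511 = 0.00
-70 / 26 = -35 / 13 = -2.69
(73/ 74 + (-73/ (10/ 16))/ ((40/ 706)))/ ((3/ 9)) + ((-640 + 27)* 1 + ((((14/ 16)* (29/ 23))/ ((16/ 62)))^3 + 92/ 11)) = -217699509745083629/ 32453224038400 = -6708.10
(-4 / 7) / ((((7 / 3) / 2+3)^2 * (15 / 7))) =-48 / 3125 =-0.02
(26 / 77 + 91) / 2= 7033 / 154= 45.67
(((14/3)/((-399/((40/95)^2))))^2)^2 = 268435456/14521559183993082321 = 0.00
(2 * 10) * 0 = 0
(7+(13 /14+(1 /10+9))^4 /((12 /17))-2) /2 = 86041435439 /12005000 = 7167.13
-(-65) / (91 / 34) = 24.29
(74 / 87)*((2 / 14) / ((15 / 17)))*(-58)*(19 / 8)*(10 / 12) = -15.81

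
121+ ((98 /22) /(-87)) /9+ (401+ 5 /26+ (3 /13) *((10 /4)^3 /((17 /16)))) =2000855759 /3806946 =525.58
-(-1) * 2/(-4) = -1/2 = -0.50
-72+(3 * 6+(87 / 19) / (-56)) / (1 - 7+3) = -77.97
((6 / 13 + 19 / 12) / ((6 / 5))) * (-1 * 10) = -7975 / 468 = -17.04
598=598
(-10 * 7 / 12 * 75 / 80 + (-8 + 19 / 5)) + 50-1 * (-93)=21333 / 160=133.33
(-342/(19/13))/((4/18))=-1053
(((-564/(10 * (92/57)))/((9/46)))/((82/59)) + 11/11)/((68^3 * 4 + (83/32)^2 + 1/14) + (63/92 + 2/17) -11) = -73258060288/722626977766405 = -0.00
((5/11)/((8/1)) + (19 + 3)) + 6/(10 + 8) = 5911/264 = 22.39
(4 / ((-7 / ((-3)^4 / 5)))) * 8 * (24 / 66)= -10368 / 385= -26.93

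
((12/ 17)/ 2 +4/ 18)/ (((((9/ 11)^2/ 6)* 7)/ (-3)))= -21296/ 9639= -2.21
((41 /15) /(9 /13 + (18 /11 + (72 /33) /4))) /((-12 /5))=-5863 /14796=-0.40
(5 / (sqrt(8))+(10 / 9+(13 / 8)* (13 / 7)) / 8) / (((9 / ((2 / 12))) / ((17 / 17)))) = 2081 / 217728+5* sqrt(2) / 216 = 0.04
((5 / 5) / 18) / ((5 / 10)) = 1 / 9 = 0.11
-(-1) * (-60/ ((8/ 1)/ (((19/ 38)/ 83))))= -15/ 332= -0.05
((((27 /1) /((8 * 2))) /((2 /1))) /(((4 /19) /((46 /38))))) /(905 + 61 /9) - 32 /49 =-33337915 /51468032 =-0.65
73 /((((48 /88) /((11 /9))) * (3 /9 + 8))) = 8833 /450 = 19.63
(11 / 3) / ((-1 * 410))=-11 / 1230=-0.01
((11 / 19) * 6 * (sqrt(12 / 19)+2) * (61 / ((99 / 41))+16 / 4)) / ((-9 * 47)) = -11588 / 24111- 11588 * sqrt(57) / 458109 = -0.67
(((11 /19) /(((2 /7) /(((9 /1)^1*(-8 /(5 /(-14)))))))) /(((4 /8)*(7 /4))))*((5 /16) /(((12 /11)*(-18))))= -847 /114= -7.43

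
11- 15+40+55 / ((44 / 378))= 508.50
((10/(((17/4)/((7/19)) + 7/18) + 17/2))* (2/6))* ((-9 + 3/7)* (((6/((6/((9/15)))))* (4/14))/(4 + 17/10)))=-28800/684551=-0.04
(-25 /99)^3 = -15625 /970299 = -0.02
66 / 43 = 1.53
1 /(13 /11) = 11 /13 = 0.85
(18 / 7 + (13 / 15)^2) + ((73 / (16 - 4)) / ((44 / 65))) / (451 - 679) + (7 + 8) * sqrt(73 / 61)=7685137 / 2340800 + 15 * sqrt(4453) / 61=19.69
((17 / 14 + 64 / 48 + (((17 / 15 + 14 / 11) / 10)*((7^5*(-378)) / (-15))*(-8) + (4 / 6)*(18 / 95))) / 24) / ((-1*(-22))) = -894522884281 / 579348000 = -1544.02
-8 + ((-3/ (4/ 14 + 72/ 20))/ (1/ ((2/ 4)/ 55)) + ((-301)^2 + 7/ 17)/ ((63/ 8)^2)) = 273872981/ 188496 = 1452.94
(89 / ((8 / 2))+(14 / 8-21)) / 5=3 / 5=0.60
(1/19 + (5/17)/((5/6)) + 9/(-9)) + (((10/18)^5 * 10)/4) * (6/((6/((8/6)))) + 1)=-32696323/114436962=-0.29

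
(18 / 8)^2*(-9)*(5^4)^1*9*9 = -36905625 / 16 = -2306601.56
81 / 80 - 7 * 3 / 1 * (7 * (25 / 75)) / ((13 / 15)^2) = -868311 / 13520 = -64.22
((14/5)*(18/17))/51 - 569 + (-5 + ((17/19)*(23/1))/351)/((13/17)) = -72084939347/125277165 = -575.40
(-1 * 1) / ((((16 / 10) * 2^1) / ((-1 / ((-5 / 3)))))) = -3 / 16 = -0.19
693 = 693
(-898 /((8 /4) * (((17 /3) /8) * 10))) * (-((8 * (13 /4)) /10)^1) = 70044 /425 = 164.81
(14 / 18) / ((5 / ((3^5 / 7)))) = 27 / 5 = 5.40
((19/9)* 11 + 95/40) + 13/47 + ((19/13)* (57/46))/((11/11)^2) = 28011979/1011816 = 27.68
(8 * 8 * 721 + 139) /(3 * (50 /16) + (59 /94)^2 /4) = 52768592 /10801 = 4885.53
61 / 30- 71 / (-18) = 269 / 45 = 5.98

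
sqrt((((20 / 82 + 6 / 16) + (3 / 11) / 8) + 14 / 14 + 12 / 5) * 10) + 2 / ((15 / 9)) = 6 / 5 + 3 * sqrt(915981) / 451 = 7.57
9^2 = 81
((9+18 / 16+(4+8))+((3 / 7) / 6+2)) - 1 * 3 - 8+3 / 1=16.20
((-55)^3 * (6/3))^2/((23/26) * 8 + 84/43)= 15473478109375/1262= 12261076156.40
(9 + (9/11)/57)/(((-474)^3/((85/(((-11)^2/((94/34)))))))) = -0.00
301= 301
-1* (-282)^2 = -79524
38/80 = 19/40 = 0.48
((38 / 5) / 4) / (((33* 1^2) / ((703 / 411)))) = 0.10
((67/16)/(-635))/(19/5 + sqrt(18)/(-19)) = -459553/263897872-19095 * sqrt(2)/263897872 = -0.00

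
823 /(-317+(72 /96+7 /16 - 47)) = -13168 /5805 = -2.27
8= 8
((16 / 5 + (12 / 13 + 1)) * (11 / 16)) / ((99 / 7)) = 259 / 1040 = 0.25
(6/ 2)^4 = 81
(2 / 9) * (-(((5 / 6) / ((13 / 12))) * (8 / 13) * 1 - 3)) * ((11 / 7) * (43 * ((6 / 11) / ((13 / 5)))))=52460 / 6591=7.96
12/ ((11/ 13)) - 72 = -636/ 11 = -57.82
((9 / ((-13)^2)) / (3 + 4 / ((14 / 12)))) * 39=21 / 65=0.32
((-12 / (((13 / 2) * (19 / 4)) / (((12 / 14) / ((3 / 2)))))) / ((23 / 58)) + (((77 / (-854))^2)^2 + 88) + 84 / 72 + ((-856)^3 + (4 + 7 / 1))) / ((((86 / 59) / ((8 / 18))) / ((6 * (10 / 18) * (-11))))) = 53792203274305718669932375 / 7671064512642804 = 7012351830.13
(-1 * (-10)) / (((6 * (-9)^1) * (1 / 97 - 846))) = 485 / 2215647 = 0.00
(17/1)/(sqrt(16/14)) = 17 * sqrt(14)/4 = 15.90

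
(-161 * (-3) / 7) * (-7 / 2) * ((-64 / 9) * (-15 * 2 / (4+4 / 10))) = -128800 / 11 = -11709.09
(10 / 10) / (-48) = -1 / 48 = -0.02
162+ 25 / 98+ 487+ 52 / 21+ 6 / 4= 96025 / 147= 653.23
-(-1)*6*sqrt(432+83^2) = 6*sqrt(7321) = 513.38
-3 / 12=-1 / 4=-0.25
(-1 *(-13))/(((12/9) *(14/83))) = 3237/56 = 57.80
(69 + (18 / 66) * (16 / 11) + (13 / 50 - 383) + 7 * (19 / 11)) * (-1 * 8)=7290308 / 3025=2410.02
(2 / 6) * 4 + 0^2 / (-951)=4 / 3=1.33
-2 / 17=-0.12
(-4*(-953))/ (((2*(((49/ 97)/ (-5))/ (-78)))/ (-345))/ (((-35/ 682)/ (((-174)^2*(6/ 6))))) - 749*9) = -13819929500/ 24422593139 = -0.57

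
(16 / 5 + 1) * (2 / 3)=14 / 5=2.80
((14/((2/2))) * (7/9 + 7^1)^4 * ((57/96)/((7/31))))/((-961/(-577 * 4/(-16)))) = -16451351875/813564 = -20221.34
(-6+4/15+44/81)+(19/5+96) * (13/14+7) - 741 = 255611/5670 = 45.08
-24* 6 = -144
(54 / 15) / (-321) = -6 / 535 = -0.01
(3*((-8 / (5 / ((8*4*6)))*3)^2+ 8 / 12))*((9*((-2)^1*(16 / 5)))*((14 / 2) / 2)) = -64210650336 / 125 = -513685202.69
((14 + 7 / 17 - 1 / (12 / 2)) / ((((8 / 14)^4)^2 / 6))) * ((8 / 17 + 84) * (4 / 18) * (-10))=-15035379256135 / 10653696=-1411282.93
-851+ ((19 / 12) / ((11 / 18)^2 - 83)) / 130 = -155877697 / 183170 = -851.00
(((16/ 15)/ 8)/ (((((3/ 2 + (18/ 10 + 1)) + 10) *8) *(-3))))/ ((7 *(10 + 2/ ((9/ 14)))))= -1/ 236236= -0.00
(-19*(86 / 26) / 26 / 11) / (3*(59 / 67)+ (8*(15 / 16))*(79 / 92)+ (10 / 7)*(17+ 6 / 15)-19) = -0.01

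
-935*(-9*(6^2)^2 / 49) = 10905840 / 49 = 222568.16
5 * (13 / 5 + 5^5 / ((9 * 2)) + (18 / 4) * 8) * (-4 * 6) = -76396 / 3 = -25465.33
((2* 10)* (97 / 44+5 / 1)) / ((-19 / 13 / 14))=-288470 / 209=-1380.24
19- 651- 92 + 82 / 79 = -57114 / 79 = -722.96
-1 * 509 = -509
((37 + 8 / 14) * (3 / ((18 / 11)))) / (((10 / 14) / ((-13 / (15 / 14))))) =-263263 / 225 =-1170.06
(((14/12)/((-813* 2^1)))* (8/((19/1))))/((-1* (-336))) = -1/1112184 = -0.00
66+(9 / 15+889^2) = 3951938 / 5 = 790387.60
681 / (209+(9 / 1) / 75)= 17025 / 5228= 3.26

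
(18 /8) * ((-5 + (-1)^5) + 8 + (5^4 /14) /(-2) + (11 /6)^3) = -21409 /672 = -31.86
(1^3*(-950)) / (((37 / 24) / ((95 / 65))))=-433200 / 481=-900.62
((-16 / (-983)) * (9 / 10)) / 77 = 72 / 378455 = 0.00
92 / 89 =1.03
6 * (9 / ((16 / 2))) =27 / 4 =6.75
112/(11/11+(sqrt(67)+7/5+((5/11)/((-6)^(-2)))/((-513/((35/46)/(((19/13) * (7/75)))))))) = -7414383713440/1848952334937+3336686755600 * sqrt(67)/1848952334937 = 10.76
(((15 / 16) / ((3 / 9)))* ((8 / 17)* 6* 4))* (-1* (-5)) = 2700 / 17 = 158.82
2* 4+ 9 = 17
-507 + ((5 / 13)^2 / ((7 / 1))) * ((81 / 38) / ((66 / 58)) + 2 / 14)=-1754811731 / 3461458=-506.96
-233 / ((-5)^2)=-233 / 25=-9.32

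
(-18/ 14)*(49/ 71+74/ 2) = -24084/ 497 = -48.46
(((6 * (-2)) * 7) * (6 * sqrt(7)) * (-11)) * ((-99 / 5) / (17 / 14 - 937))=232848 * sqrt(7) / 1985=310.36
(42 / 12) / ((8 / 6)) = 21 / 8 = 2.62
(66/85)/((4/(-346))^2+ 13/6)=11851884/33073585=0.36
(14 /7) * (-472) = -944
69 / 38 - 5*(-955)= 181519 / 38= 4776.82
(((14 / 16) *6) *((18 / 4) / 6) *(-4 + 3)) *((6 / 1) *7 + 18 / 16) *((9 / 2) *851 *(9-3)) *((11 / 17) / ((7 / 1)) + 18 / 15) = -10972643373 / 2176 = -5042575.08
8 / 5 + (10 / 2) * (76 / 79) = 2532 / 395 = 6.41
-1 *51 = -51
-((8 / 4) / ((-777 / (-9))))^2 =-36 / 67081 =-0.00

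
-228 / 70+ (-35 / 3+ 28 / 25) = -7247 / 525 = -13.80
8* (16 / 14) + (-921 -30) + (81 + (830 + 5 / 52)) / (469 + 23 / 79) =-12684102383 / 13494936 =-939.92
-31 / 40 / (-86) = 31 / 3440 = 0.01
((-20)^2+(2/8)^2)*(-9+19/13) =-313649/104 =-3015.86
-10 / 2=-5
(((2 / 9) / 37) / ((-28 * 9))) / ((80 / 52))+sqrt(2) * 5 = -13 / 839160+5 * sqrt(2) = 7.07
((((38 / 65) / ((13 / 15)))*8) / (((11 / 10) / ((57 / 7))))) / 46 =259920 / 299299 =0.87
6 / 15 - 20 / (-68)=59 / 85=0.69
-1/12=-0.08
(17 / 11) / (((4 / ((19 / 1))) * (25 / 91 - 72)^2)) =2674763 / 1874476076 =0.00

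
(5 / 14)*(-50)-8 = -25.86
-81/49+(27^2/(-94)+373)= 1674703/4606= 363.59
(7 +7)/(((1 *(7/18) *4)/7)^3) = 5103/4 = 1275.75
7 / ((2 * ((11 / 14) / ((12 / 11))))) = 588 / 121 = 4.86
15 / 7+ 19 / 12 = 313 / 84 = 3.73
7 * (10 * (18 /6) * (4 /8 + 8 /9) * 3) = 875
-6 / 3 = -2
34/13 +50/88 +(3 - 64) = -33071/572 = -57.82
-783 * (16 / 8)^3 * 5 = -31320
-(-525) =525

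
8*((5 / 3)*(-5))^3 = -125000 / 27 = -4629.63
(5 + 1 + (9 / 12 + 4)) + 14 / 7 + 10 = 91 / 4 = 22.75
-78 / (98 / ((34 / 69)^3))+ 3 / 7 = 1788611 / 5365647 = 0.33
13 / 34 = 0.38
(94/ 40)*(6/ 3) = 47/ 10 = 4.70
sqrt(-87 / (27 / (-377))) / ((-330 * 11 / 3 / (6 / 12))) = -29 * sqrt(13) / 7260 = -0.01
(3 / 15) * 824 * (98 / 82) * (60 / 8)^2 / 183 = 60.54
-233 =-233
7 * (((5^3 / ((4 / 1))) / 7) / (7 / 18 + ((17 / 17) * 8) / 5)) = 5625 / 358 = 15.71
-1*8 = -8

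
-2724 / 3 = -908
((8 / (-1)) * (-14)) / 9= 112 / 9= 12.44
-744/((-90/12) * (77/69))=34224/385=88.89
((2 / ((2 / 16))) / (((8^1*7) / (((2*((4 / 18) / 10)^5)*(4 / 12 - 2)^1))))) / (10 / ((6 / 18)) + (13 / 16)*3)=-64 / 402234406875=-0.00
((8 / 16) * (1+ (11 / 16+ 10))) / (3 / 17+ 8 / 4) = 3179 / 1184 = 2.68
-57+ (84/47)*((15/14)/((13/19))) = -33117/611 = -54.20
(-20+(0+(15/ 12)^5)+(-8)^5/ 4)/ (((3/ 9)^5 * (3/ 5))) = -3404415015/ 1024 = -3324624.04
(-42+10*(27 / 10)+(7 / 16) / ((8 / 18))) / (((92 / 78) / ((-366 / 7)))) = 278343 / 448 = 621.30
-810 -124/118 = -47852/59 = -811.05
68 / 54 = 34 / 27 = 1.26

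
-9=-9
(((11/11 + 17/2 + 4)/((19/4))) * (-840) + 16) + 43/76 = -180181/76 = -2370.80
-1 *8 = -8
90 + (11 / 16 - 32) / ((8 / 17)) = 3003 / 128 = 23.46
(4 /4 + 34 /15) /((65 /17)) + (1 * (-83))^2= 6717608 /975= 6889.85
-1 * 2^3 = -8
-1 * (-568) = 568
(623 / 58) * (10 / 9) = 3115 / 261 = 11.93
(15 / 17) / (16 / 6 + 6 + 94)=45 / 5236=0.01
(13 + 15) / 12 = 7 / 3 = 2.33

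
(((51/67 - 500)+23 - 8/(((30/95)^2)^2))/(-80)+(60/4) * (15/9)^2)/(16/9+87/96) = 21.49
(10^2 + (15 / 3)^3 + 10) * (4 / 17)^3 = 15040 / 4913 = 3.06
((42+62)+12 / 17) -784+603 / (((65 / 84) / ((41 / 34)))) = 287746 / 1105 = 260.40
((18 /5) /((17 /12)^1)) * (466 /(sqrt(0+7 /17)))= 100656 * sqrt(119) /595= 1845.42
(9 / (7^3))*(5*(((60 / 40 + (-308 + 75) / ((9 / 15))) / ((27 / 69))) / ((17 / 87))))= -7740535 / 11662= -663.74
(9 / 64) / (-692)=-9 / 44288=-0.00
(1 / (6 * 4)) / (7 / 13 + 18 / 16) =13 / 519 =0.03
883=883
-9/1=-9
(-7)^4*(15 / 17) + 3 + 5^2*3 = 37341 / 17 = 2196.53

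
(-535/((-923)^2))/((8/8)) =-535/851929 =-0.00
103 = 103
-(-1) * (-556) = -556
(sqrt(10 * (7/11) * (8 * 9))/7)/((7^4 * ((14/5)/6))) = 180 * sqrt(385)/1294139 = 0.00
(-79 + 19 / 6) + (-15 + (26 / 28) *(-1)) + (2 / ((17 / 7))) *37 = -21881 / 357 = -61.29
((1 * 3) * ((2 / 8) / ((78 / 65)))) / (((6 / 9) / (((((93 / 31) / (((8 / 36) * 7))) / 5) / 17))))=81 / 3808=0.02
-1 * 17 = -17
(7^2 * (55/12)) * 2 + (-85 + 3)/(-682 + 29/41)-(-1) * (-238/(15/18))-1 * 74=8350759/93110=89.69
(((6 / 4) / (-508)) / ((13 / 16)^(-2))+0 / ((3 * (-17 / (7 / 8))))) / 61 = -0.00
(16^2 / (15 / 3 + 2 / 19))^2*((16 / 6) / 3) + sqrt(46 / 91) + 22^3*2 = sqrt(4186) / 91 + 1992634544 / 84681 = 23531.78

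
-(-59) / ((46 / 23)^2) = 59 / 4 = 14.75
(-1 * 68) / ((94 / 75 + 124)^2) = -95625 / 22061809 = -0.00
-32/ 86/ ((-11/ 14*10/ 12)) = 1344/ 2365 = 0.57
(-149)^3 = -3307949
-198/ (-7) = 198/ 7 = 28.29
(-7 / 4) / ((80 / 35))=-49 / 64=-0.77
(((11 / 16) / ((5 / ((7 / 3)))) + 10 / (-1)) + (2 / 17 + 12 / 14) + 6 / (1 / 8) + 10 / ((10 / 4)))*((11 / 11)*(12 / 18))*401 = 495845723 / 42840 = 11574.36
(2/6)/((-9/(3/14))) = -1/126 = -0.01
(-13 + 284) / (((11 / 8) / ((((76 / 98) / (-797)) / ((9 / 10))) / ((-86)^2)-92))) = -129622659556648 / 7148690703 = -18132.36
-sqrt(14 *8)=-4 *sqrt(7)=-10.58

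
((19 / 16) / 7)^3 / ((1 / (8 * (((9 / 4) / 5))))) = 61731 / 3512320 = 0.02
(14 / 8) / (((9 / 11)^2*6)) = 847 / 1944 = 0.44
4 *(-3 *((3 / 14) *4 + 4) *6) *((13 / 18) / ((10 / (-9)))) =7956 / 35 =227.31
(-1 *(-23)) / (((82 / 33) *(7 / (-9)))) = -6831 / 574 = -11.90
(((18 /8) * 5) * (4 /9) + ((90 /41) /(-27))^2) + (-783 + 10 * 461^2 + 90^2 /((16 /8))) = 32201804278 /15129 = 2128482.01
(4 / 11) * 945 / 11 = 3780 / 121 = 31.24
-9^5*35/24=-688905/8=-86113.12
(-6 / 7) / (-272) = 3 / 952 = 0.00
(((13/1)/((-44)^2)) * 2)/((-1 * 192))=-13/185856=-0.00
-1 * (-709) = 709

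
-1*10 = -10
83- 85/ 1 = -2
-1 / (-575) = 1 / 575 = 0.00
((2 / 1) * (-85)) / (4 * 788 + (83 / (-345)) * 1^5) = -58650 / 1087357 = -0.05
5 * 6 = 30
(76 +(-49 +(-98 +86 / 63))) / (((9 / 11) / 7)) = -48257 / 81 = -595.77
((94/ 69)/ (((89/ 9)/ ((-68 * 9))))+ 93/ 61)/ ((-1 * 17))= 10337253/ 2122739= 4.87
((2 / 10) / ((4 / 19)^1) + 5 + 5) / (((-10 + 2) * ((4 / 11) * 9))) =-803 / 1920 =-0.42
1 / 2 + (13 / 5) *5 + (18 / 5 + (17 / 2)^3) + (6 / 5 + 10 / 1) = 25697 / 40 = 642.42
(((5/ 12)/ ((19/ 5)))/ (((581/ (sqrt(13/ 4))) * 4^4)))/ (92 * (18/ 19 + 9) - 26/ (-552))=115 * sqrt(13)/ 285533556224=0.00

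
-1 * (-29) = 29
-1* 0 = 0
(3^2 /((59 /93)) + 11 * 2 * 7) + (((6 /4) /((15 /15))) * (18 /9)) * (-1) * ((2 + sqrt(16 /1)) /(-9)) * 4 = 10395 /59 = 176.19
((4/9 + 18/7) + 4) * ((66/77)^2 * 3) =5304/343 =15.46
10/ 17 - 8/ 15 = 14/ 255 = 0.05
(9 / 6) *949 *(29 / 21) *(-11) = -302731 / 14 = -21623.64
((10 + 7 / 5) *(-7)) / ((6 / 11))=-1463 / 10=-146.30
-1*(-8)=8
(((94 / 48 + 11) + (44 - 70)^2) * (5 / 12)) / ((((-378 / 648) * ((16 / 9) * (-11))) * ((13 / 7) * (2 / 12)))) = 744075 / 9152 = 81.30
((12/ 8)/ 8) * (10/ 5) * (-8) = -3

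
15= 15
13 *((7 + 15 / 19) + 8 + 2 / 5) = 19994 / 95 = 210.46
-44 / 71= -0.62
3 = 3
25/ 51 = 0.49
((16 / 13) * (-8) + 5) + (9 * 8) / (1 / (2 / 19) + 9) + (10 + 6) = 7237 / 481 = 15.05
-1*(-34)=34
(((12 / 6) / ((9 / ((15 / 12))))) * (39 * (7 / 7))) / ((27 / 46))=1495 / 81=18.46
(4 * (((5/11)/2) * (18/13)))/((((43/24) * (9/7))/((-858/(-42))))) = 480/43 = 11.16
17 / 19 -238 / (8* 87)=0.55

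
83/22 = 3.77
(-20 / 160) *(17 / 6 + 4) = -41 / 48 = -0.85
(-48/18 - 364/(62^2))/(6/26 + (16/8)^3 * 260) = -103493/77964969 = -0.00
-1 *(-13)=13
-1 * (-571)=571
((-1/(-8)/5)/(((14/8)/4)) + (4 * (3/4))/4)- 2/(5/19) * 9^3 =-775543/140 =-5539.59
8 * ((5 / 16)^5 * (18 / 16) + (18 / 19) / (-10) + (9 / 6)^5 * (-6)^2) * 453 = 98656408870479 / 99614720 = 990379.82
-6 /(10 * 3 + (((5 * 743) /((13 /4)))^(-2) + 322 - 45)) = -1324917600 /67791617369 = -0.02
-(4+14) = -18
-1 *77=-77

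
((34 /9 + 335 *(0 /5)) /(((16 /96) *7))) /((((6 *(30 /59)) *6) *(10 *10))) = 1003 /567000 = 0.00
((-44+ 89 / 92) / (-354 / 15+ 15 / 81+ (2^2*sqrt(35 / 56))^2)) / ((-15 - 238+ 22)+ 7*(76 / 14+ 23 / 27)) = -2886111 / 168278120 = -0.02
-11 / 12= -0.92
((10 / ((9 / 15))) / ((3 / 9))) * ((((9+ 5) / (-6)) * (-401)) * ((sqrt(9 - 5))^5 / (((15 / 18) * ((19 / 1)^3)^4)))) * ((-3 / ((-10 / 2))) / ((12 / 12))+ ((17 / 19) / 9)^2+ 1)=0.00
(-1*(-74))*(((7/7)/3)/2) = 12.33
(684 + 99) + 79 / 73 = 57238 / 73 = 784.08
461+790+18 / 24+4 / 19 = 95149 / 76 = 1251.96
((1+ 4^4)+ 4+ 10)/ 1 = 271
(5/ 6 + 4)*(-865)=-25085/ 6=-4180.83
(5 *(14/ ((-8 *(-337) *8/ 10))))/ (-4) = -0.01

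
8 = 8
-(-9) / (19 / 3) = 1.42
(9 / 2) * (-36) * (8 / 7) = -1296 / 7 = -185.14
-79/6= -13.17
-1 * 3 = -3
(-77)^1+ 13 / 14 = -1065 / 14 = -76.07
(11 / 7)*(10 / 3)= 110 / 21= 5.24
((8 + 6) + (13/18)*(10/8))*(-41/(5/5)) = -43993/72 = -611.01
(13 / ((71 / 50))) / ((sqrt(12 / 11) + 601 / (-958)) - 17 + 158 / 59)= -341479265398700 / 554890693676173 - 4153157429200 * sqrt(33) / 554890693676173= -0.66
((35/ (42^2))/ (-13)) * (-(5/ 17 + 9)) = 395/ 27846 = 0.01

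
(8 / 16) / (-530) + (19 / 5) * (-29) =-116813 / 1060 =-110.20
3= 3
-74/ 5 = -14.80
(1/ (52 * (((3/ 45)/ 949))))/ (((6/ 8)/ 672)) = 245280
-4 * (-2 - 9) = 44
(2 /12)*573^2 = 109443 /2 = 54721.50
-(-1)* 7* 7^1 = 49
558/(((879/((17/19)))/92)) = 290904/5567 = 52.26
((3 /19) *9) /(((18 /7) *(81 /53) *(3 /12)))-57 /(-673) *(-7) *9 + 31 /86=-104779543 /29691414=-3.53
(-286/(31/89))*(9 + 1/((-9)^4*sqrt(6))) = -7389.92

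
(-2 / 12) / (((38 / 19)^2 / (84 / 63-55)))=161 / 72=2.24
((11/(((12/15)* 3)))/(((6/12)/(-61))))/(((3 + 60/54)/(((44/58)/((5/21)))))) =-465003/1073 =-433.37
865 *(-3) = -2595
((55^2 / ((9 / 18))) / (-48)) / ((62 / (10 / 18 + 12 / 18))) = -33275 / 13392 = -2.48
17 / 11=1.55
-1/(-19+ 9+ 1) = 1/9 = 0.11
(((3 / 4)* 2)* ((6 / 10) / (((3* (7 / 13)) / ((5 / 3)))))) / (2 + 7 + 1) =13 / 140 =0.09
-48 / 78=-0.62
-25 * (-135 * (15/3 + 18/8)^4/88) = 2387073375/22528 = 105960.29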